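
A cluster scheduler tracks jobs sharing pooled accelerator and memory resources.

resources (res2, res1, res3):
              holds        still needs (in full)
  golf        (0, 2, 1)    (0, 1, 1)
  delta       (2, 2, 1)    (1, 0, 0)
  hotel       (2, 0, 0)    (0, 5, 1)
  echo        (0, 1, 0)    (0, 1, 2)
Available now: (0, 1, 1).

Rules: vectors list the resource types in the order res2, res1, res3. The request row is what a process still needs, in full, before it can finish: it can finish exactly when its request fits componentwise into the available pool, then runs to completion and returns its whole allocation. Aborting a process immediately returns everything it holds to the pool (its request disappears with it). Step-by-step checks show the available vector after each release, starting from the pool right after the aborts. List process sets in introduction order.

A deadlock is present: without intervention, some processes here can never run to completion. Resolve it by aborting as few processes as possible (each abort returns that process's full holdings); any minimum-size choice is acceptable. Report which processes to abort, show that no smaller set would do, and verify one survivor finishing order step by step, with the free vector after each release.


Abort delta.
Key observation: before aborting delta, hotel was permanently blocked — no order could ever run it; afterwards it completes at step 2.
No smaller set exists: with zero aborts the deadlock remains.
Survivors finish in the order: golf, hotel, echo. Step-by-step check (pool after the aborts first):
  pool = (2, 3, 2)
  golf: need (0, 1, 1) fits (2, 3, 2); releases (0, 2, 1), pool now (2, 5, 3)
  hotel: need (0, 5, 1) fits (2, 5, 3); releases (2, 0, 0), pool now (4, 5, 3)
  echo: need (0, 1, 2) fits (4, 5, 3); releases (0, 1, 0), pool now (4, 6, 3)


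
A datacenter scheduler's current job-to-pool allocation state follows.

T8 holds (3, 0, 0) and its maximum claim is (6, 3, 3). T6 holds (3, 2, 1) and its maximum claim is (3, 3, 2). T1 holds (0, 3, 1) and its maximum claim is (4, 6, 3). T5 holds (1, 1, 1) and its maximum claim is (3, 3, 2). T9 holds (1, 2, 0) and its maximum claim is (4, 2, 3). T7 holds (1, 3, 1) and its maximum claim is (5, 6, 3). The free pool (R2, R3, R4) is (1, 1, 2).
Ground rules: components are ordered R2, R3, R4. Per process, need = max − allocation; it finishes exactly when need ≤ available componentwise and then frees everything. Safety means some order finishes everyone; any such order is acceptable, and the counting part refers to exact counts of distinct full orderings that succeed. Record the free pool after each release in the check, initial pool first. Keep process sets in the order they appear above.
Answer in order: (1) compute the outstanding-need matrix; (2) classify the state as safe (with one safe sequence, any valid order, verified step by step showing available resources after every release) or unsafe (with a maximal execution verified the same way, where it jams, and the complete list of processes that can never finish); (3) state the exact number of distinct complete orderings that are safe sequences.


(1) Remaining need (order R2, R3, R4):
  T8: (3, 3, 3)
  T6: (0, 1, 1)
  T1: (4, 3, 2)
  T5: (2, 2, 1)
  T9: (3, 0, 3)
  T7: (4, 3, 2)
(2) SAFE, for example via the order T6, T9, T7, T1, T8, T5.
Key observation: T6 marks the first exact bind of the order: its need (0, 1, 1) fits the free (1, 1, 2) with zero slack on a requested resource.
Step-by-step check:
  pool = (1, 1, 2)
  T6: need (0, 1, 1) fits (1, 1, 2); releases (3, 2, 1), pool now (4, 3, 3)
  T9: need (3, 0, 3) fits (4, 3, 3); releases (1, 2, 0), pool now (5, 5, 3)
  T7: need (4, 3, 2) fits (5, 5, 3); releases (1, 3, 1), pool now (6, 8, 4)
  T1: need (4, 3, 2) fits (6, 8, 4); releases (0, 3, 1), pool now (6, 11, 5)
  T8: need (3, 3, 3) fits (6, 11, 5); releases (3, 0, 0), pool now (9, 11, 5)
  T5: need (2, 2, 1) fits (9, 11, 5); releases (1, 1, 1), pool now (10, 12, 6)
(3) The exact count: 120 of the possible complete orderings are safe sequences.


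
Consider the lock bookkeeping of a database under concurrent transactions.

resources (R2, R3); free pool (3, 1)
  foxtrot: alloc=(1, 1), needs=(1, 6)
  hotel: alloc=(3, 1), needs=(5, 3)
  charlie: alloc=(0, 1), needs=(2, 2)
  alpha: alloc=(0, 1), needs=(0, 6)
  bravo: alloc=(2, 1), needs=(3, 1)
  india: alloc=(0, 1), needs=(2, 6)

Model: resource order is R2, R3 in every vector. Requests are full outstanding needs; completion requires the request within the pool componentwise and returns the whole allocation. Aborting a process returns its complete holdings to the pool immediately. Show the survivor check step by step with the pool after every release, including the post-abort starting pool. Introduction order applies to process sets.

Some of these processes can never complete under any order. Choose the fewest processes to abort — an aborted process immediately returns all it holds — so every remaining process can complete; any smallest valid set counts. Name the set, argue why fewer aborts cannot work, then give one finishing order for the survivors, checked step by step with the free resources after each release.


Abort alpha and india.
Key observation: before aborting alpha and india, foxtrot was permanently blocked — no order could ever run it; afterwards it completes at step 4.
Minimality, checking each single-abort alternative: foxtrot alone leaves alpha blocked (short on R3); hotel alone leaves foxtrot blocked (short on R3); charlie alone leaves foxtrot blocked (short on R3); alpha alone leaves foxtrot blocked (short on R3); bravo alone leaves foxtrot blocked (short on R3); india alone leaves foxtrot blocked (short on R3).
Survivors finish in the order: charlie, bravo, hotel, foxtrot. Walking it through (pool after the aborts first):
  pool = (3, 3)
  charlie: need (2, 2) fits (3, 3); releases (0, 1), pool now (3, 4)
  bravo: need (3, 1) fits (3, 4); releases (2, 1), pool now (5, 5)
  hotel: need (5, 3) fits (5, 5); releases (3, 1), pool now (8, 6)
  foxtrot: need (1, 6) fits (8, 6); releases (1, 1), pool now (9, 7)


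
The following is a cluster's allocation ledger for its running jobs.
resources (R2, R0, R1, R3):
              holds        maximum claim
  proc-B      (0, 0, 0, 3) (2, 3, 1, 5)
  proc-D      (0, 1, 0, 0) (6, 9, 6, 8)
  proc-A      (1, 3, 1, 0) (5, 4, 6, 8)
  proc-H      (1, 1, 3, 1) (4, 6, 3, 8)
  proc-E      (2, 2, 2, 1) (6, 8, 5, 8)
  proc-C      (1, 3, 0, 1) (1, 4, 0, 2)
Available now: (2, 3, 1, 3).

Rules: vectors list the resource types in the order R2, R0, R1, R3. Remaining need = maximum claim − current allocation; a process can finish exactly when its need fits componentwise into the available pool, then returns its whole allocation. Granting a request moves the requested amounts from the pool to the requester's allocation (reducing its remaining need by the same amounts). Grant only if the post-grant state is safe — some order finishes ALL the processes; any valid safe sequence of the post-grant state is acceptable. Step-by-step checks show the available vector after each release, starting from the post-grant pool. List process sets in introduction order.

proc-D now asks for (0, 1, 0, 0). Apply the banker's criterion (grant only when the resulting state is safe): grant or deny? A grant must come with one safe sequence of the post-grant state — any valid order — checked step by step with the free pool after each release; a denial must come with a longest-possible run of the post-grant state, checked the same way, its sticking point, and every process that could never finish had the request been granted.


GRANT — the state after the grant stays safe, e.g. via proc-C, proc-B, proc-H, proc-E, proc-A, proc-D.
Key observation: even at the reduced pool (2, 2, 1, 3), proc-C fits immediately, so safety survives the grant.
Step-by-step check of the post-grant state:
  pool = (2, 2, 1, 3)
  run proc-C (needs (0, 1, 0, 1), free (2, 2, 1, 3)); after release of (1, 3, 0, 1) the pool is (3, 5, 1, 4)
  run proc-B (needs (2, 3, 1, 2), free (3, 5, 1, 4)); after release of (0, 0, 0, 3) the pool is (3, 5, 1, 7)
  run proc-H (needs (3, 5, 0, 7), free (3, 5, 1, 7)); after release of (1, 1, 3, 1) the pool is (4, 6, 4, 8)
  run proc-E (needs (4, 6, 3, 7), free (4, 6, 4, 8)); after release of (2, 2, 2, 1) the pool is (6, 8, 6, 9)
  run proc-A (needs (4, 1, 5, 8), free (6, 8, 6, 9)); after release of (1, 3, 1, 0) the pool is (7, 11, 7, 9)
  run proc-D (needs (6, 7, 6, 8), free (7, 11, 7, 9)); after release of (0, 2, 0, 0) the pool is (7, 13, 7, 9)


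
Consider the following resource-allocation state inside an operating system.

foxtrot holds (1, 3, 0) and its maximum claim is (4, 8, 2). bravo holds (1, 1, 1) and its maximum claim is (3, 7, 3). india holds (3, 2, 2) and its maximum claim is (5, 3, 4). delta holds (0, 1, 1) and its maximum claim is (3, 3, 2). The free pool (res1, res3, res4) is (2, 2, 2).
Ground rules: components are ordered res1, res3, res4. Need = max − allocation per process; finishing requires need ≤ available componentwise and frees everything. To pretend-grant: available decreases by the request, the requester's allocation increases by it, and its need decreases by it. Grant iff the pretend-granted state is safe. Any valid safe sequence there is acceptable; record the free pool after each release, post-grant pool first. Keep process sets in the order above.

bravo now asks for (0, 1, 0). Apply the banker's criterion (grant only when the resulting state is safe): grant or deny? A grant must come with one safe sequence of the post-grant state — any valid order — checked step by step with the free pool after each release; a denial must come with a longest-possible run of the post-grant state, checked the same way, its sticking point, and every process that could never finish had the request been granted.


DENY. Granting would leave the state unsafe.
Key observation: the pool after india, delta is (5, 4, 5); every surviving request exceeds it in res3, so progress ends there.
Pretend the grant happened; the run india, delta goes as far as possible. Check, step by step:
  pool = (2, 1, 2)
  india: need (2, 1, 2) fits (2, 1, 2); releases (3, 2, 2), pool now (5, 3, 4)
  delta: need (3, 2, 1) fits (5, 3, 4); releases (0, 1, 1), pool now (5, 4, 5)
  foxtrot cannot run: need (3, 5, 2) vs free (5, 4, 5) (insufficient res3)
  bravo cannot run: need (2, 5, 2) vs free (5, 4, 5) (insufficient res3)
Had the request been granted, foxtrot and bravo could never finish.


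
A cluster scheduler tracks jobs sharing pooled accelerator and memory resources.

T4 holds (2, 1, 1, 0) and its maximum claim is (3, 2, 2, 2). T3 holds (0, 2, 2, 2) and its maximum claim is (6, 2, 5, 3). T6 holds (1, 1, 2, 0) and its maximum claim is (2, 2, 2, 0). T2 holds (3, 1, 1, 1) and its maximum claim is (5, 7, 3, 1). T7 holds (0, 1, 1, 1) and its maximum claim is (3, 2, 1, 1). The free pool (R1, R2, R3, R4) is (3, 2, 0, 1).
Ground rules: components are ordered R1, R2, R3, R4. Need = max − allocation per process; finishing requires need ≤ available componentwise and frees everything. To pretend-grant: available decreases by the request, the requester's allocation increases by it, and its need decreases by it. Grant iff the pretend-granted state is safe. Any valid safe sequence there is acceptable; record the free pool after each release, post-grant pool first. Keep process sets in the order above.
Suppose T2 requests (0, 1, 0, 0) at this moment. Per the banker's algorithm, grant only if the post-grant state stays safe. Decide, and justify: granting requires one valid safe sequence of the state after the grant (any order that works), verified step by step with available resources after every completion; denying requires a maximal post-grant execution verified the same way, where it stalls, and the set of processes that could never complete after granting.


GRANT. The post-grant state is safe; one safe sequence: T7, T4, T6, T3, T2.
Key observation: even at the reduced pool (3, 1, 0, 1), T7 fits immediately, so safety survives the grant.
Check on the post-grant state, step by step:
  pool = (3, 1, 0, 1)
  T7 needs (3, 1, 0, 0) <= (3, 1, 0, 1) -> finishes; pool += (0, 1, 1, 1) = (3, 2, 1, 2)
  T4 needs (1, 1, 1, 2) <= (3, 2, 1, 2) -> finishes; pool += (2, 1, 1, 0) = (5, 3, 2, 2)
  T6 needs (1, 1, 0, 0) <= (5, 3, 2, 2) -> finishes; pool += (1, 1, 2, 0) = (6, 4, 4, 2)
  T3 needs (6, 0, 3, 1) <= (6, 4, 4, 2) -> finishes; pool += (0, 2, 2, 2) = (6, 6, 6, 4)
  T2 needs (2, 5, 2, 0) <= (6, 6, 6, 4) -> finishes; pool += (3, 2, 1, 1) = (9, 8, 7, 5)


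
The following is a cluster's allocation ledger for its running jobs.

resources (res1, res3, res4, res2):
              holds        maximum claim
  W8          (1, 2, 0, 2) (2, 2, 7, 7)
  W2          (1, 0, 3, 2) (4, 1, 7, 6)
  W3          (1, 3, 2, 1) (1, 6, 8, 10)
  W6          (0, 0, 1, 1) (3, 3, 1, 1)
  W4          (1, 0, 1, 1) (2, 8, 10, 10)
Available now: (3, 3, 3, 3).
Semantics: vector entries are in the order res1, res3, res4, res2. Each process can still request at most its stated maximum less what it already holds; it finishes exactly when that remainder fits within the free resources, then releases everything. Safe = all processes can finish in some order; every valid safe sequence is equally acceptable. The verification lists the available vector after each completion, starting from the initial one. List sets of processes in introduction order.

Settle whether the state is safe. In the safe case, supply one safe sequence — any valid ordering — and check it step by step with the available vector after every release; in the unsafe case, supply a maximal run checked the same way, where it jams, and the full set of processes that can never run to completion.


The state is UNSAFE.
Key observation: after W6, W2, W8 complete, (5, 5, 7, 8) is the best the pool ever gets, yet each leftover process wants more res2.
The run W6, W2, W8 cannot be extended any further. Walking it through:
  pool = (3, 3, 3, 3)
  W6: need (3, 3, 0, 0) fits (3, 3, 3, 3); releases (0, 0, 1, 1), pool now (3, 3, 4, 4)
  W2: need (3, 1, 4, 4) fits (3, 3, 4, 4); releases (1, 0, 3, 2), pool now (4, 3, 7, 6)
  W8: need (1, 0, 7, 5) fits (4, 3, 7, 6); releases (1, 2, 0, 2), pool now (5, 5, 7, 8)
  blocked: W3 wants (0, 3, 6, 9), pool (5, 5, 7, 8) — not enough res2
  blocked: W4 wants (1, 8, 9, 9), pool (5, 5, 7, 8) — not enough res3, res4 and res2
Permanently blocked: W3 and W4.


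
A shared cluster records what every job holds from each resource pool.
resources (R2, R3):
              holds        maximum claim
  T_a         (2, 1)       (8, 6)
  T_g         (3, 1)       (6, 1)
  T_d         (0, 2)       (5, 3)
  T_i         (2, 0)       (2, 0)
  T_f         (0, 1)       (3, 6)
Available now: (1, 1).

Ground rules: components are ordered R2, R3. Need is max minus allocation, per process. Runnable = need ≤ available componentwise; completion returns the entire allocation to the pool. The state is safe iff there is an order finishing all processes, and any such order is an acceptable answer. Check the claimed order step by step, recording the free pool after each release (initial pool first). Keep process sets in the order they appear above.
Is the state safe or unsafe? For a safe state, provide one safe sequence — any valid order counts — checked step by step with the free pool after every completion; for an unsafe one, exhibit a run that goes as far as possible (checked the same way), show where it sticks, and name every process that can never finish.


UNSAFE.
Key observation: no order helps: past T_i, T_g, T_d, the free pool tops out at (6, 4), below what each blocked process needs in R3.
A maximal execution: T_i, T_g, T_d — then nothing else fits. Walking it through:
  pool = (1, 1)
  T_i: need (0, 0) fits (1, 1); releases (2, 0), pool now (3, 1)
  T_g: need (3, 0) fits (3, 1); releases (3, 1), pool now (6, 2)
  T_d: need (5, 1) fits (6, 2); releases (0, 2), pool now (6, 4)
  T_a cannot run: need (6, 5) vs free (6, 4) (insufficient R3)
  T_f cannot run: need (3, 5) vs free (6, 4) (insufficient R3)
Never able to finish: T_a and T_f.


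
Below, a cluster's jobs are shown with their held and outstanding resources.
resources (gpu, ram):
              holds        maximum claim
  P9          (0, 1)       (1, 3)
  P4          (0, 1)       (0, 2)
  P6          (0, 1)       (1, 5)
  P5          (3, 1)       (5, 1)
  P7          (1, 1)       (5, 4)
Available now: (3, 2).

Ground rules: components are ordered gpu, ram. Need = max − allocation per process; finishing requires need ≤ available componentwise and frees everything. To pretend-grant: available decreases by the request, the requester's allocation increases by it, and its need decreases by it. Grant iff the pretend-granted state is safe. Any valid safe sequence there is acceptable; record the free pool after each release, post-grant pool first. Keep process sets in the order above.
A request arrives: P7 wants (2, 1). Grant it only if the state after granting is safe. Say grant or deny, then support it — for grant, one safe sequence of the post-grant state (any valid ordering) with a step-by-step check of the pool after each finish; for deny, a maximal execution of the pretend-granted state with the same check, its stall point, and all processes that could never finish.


DENY — the pretend-granted state is unsafe.
Key observation: after P4, P9 the pool peaks at (1, 3), and each blocked process is short somewhere: P6 on ram; P5 on gpu; P7 on gpu.
On the post-grant state, P4, P9 is a maximal run — nothing extends it. Step-by-step check:
  pool = (1, 1)
  P4: need (0, 1) fits (1, 1); releases (0, 1), pool now (1, 2)
  P9: need (1, 2) fits (1, 2); releases (0, 1), pool now (1, 3)
  P6 cannot run: need (1, 4) vs free (1, 3) (insufficient ram)
  P5 cannot run: need (2, 0) vs free (1, 3) (insufficient gpu)
  P7 cannot run: need (2, 2) vs free (1, 3) (insufficient gpu)
Had the request been granted, P6, P5 and P7 could never finish.


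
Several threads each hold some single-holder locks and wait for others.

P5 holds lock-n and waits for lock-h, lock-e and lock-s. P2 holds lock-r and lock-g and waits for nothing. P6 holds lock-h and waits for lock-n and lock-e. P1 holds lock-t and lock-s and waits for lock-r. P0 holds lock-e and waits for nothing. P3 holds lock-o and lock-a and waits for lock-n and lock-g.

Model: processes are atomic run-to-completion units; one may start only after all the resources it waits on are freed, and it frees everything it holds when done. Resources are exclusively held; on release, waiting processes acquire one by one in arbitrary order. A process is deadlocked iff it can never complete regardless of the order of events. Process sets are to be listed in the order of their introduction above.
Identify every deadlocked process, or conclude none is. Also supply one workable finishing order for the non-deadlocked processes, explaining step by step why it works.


The deadlocked set is P5, P6 and P3.
Key observation: along P5 -> P6 -> P5, each member waits on what the next one holds — a deadlock; P3 waits into the deadlock from upstream.
The rest can finish in the order P2, P1, P0.
Verifying each step:
  P2: no waits; runs immediately, freeing lock-r and lock-g
  run P1 (all its waits — lock-r — are resolved); releases lock-t and lock-s
  P0: no waits; runs immediately, freeing lock-e


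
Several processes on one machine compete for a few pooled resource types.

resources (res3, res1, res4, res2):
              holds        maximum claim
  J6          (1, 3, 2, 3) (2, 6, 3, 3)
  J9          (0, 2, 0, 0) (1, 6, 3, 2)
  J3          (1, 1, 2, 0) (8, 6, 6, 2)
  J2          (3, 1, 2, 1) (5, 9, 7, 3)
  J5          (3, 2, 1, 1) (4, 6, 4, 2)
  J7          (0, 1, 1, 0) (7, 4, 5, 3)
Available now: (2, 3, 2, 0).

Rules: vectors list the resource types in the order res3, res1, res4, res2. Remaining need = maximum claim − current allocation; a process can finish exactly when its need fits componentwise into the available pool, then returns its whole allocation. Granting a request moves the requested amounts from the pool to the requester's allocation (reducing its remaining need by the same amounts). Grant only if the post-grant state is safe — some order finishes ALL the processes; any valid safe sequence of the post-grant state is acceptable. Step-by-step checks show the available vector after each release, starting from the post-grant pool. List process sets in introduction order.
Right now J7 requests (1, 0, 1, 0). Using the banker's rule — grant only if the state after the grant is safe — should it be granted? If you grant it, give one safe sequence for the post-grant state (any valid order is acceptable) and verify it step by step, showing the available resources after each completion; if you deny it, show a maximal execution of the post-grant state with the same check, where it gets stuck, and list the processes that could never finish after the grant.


DENY. Granting would leave the state unsafe.
Key observation: after J6, J5, J9 the pool peaks at (5, 10, 4, 4), and each blocked process is short somewhere: J3 on res3; J2 on res4; J7 on res3.
On the post-grant state, J6, J5, J9 is a maximal run — nothing extends it. Walking it through:
  pool = (1, 3, 1, 0)
  run J6 (needs (1, 3, 1, 0), free (1, 3, 1, 0)); after release of (1, 3, 2, 3) the pool is (2, 6, 3, 3)
  run J5 (needs (1, 4, 3, 1), free (2, 6, 3, 3)); after release of (3, 2, 1, 1) the pool is (5, 8, 4, 4)
  run J9 (needs (1, 4, 3, 2), free (5, 8, 4, 4)); after release of (0, 2, 0, 0) the pool is (5, 10, 4, 4)
  J3 cannot run: need (7, 5, 4, 2) vs free (5, 10, 4, 4) (insufficient res3)
  J2 cannot run: need (2, 8, 5, 2) vs free (5, 10, 4, 4) (insufficient res4)
  J7 cannot run: need (6, 3, 3, 3) vs free (5, 10, 4, 4) (insufficient res3)
Post-grant, the permanently blocked set is J3, J2 and J7.


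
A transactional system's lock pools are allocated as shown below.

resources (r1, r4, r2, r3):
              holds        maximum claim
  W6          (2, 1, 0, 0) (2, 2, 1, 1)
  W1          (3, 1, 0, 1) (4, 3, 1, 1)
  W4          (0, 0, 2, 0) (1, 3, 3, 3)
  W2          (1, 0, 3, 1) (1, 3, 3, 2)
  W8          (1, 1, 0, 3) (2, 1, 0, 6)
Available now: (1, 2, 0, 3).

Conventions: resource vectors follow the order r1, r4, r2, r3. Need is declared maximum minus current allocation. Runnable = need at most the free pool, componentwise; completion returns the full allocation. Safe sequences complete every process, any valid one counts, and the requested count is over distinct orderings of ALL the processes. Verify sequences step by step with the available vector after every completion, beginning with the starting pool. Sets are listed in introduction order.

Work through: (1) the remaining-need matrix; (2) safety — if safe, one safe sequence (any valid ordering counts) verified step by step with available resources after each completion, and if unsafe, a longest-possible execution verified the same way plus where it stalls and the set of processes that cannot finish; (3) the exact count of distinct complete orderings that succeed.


(1) Outstanding need per process (order r1, r4, r2, r3):
  W6: (0, 1, 1, 1)
  W1: (1, 2, 1, 0)
  W4: (1, 3, 1, 3)
  W2: (0, 3, 0, 1)
  W8: (1, 0, 0, 3)
(2) SAFE — a valid safe sequence is W8, W2, W6, W1, W4.
Key observation: W8 is the earliest step where a requested resource binds exactly: need (1, 0, 0, 3), pool (1, 2, 0, 3) at its turn.
Walking it through:
  pool = (1, 2, 0, 3)
  run W8 (needs (1, 0, 0, 3), free (1, 2, 0, 3)); after release of (1, 1, 0, 3) the pool is (2, 3, 0, 6)
  run W2 (needs (0, 3, 0, 1), free (2, 3, 0, 6)); after release of (1, 0, 3, 1) the pool is (3, 3, 3, 7)
  run W6 (needs (0, 1, 1, 1), free (3, 3, 3, 7)); after release of (2, 1, 0, 0) the pool is (5, 4, 3, 7)
  run W1 (needs (1, 2, 1, 0), free (5, 4, 3, 7)); after release of (3, 1, 0, 1) the pool is (8, 5, 3, 8)
  run W4 (needs (1, 3, 1, 3), free (8, 5, 3, 8)); after release of (0, 0, 2, 0) the pool is (8, 5, 5, 8)
(3) Precisely 6 of the possible complete orderings are safe sequences.


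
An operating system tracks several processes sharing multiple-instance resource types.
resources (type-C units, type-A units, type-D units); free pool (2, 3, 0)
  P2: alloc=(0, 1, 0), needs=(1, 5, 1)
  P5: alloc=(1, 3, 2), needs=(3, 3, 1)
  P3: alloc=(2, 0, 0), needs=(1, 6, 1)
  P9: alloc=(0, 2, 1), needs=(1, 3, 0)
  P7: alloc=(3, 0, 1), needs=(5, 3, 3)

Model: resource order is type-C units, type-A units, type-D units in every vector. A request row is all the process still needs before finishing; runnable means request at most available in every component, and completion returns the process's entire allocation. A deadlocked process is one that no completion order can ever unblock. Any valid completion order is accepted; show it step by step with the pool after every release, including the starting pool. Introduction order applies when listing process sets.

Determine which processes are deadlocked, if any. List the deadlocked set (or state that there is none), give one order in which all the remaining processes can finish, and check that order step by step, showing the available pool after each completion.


Nothing here is deadlocked.
Key observation: P9 leads a chain of completions in which each release enables another process.
The rest can finish in the order P9, P2, P3, P5, P7. Walking it through:
  pool = (2, 3, 0)
  P9: need (1, 3, 0) fits (2, 3, 0); releases (0, 2, 1), pool now (2, 5, 1)
  P2: need (1, 5, 1) fits (2, 5, 1); releases (0, 1, 0), pool now (2, 6, 1)
  P3: need (1, 6, 1) fits (2, 6, 1); releases (2, 0, 0), pool now (4, 6, 1)
  P5: need (3, 3, 1) fits (4, 6, 1); releases (1, 3, 2), pool now (5, 9, 3)
  P7: need (5, 3, 3) fits (5, 9, 3); releases (3, 0, 1), pool now (8, 9, 4)


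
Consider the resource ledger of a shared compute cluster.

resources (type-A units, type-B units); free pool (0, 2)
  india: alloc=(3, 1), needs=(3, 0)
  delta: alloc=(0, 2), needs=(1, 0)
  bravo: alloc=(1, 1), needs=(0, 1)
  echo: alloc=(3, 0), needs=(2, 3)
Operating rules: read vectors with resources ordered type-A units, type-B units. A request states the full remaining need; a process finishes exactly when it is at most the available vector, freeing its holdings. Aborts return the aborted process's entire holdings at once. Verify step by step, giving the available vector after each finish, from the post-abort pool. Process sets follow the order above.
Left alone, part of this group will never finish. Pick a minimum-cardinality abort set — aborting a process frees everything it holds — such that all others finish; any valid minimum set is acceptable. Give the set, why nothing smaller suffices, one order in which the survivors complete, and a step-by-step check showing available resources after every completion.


Abort india.
Key observation: no ordering could ever have run echo before the abort of india; with (3, 1) back in the pool it fits at step 1.
Why nothing smaller works: aborting no one leaves the state deadlocked as given.
Survivors finish in the order: echo, delta, bravo. Check, step by step (pool after the aborts first):
  pool = (3, 3)
  echo: need (2, 3) fits (3, 3); releases (3, 0), pool now (6, 3)
  delta: need (1, 0) fits (6, 3); releases (0, 2), pool now (6, 5)
  bravo: need (0, 1) fits (6, 5); releases (1, 1), pool now (7, 6)


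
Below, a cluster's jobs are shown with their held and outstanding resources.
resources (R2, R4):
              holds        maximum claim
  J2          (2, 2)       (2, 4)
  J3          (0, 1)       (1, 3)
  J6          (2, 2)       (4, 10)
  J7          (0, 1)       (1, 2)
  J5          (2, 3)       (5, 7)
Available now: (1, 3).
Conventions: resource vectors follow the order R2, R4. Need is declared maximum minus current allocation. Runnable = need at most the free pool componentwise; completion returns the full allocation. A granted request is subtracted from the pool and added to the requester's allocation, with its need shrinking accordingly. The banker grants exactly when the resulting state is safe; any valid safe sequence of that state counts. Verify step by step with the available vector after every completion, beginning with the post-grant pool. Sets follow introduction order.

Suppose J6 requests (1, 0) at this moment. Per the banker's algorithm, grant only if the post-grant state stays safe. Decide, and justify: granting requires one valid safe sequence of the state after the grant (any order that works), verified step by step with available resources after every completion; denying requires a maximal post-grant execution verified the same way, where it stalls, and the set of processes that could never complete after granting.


DENY — the pretend-granted state is unsafe.
Key observation: after J2, J3, J7 the pool peaks at (2, 7), and each blocked process is short somewhere: J6 on R4; J5 on R2.
Pretend the grant happened; the run J2, J3, J7 goes as far as possible. Walking it through:
  pool = (0, 3)
  run J2 (needs (0, 2), free (0, 3)); after release of (2, 2) the pool is (2, 5)
  run J3 (needs (1, 2), free (2, 5)); after release of (0, 1) the pool is (2, 6)
  run J7 (needs (1, 1), free (2, 6)); after release of (0, 1) the pool is (2, 7)
  J6 still needs (1, 8) but only (2, 7) is free — short on R4
  J5 still needs (3, 4) but only (2, 7) is free — short on R2
Post-grant, the permanently blocked set is J6 and J5.


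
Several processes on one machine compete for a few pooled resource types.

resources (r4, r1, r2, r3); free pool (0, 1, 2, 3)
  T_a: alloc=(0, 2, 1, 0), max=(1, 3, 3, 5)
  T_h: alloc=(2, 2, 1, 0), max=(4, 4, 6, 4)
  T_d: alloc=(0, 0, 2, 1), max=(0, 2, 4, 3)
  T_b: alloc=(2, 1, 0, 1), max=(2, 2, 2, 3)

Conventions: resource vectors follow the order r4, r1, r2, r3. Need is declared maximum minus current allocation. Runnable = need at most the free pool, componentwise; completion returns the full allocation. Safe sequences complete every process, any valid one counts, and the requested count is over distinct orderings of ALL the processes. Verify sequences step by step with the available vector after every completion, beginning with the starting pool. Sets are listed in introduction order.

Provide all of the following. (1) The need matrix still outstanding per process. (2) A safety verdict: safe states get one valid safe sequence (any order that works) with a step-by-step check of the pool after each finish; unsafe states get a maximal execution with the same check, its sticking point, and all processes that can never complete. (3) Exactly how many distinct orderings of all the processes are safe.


(1) Remaining need (order r4, r1, r2, r3):
  T_a: (1, 1, 2, 5)
  T_h: (2, 2, 5, 4)
  T_d: (0, 2, 2, 2)
  T_b: (0, 1, 2, 2)
(2) SAFE. One safe sequence: T_b, T_d, T_a, T_h.
Key observation: T_b marks the first exact bind of the order: its need (0, 1, 2, 2) fits the free (0, 1, 2, 3) with zero slack on a requested resource.
Verifying each step:
  pool = (0, 1, 2, 3)
  T_b needs (0, 1, 2, 2) <= (0, 1, 2, 3) -> finishes; pool += (2, 1, 0, 1) = (2, 2, 2, 4)
  T_d needs (0, 2, 2, 2) <= (2, 2, 2, 4) -> finishes; pool += (0, 0, 2, 1) = (2, 2, 4, 5)
  T_a needs (1, 1, 2, 5) <= (2, 2, 4, 5) -> finishes; pool += (0, 2, 1, 0) = (2, 4, 5, 5)
  T_h needs (2, 2, 5, 4) <= (2, 4, 5, 5) -> finishes; pool += (2, 2, 1, 0) = (4, 6, 6, 5)
(3) Exactly 1 of the possible complete orderings is a safe sequence.


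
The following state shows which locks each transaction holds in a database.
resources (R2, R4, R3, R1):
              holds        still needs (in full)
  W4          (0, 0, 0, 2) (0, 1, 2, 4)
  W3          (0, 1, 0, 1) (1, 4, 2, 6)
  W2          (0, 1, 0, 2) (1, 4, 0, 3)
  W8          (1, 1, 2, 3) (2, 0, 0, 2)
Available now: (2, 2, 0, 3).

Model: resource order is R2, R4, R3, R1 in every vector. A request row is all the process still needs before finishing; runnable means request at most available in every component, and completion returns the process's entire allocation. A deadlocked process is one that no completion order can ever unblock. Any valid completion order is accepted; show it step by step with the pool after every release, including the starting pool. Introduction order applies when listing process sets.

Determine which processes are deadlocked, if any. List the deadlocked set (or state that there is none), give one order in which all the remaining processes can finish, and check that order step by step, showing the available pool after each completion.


The deadlocked set is W3 and W2.
Key observation: R4 is the bottleneck — with W8, W4 done the pool holds (3, 3, 2, 8), short of every remaining need.
One completion order for the rest: W8, W4. Walking it through:
  pool = (2, 2, 0, 3)
  W8: need (2, 0, 0, 2) fits (2, 2, 0, 3); releases (1, 1, 2, 3), pool now (3, 3, 2, 6)
  W4: need (0, 1, 2, 4) fits (3, 3, 2, 6); releases (0, 0, 0, 2), pool now (3, 3, 2, 8)
None of the blocked processes ever fits:
  blocked: W3 wants (1, 4, 2, 6), pool (3, 3, 2, 8) — not enough R4
  blocked: W2 wants (1, 4, 0, 3), pool (3, 3, 2, 8) — not enough R4


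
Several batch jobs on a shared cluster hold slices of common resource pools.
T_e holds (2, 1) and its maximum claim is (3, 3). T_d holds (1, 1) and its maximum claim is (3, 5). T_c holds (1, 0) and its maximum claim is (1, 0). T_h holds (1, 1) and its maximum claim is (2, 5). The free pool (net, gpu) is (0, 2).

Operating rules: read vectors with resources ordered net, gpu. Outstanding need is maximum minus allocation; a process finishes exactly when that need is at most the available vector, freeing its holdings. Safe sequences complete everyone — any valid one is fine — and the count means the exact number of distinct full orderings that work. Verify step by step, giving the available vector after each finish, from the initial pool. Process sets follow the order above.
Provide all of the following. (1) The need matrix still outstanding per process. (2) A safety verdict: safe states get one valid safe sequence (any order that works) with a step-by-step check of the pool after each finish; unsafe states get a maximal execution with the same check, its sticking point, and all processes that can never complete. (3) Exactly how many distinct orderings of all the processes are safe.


(1) Outstanding need per process (order net, gpu):
  T_e: (1, 2)
  T_d: (2, 4)
  T_c: (0, 0)
  T_h: (1, 4)
(2) UNSAFE.
Key observation: after T_c, T_e complete, (3, 3) is the best the pool ever gets, yet each leftover process wants more gpu.
A maximal execution: T_c, T_e — then nothing else fits. Verifying each step:
  pool = (0, 2)
  run T_c (needs (0, 0), free (0, 2)); after release of (1, 0) the pool is (1, 2)
  run T_e (needs (1, 2), free (1, 2)); after release of (2, 1) the pool is (3, 3)
  blocked: T_d wants (2, 4), pool (3, 3) — not enough gpu
  blocked: T_h wants (1, 4), pool (3, 3) — not enough gpu
Never able to finish: T_d and T_h.
(3) Precisely 0 of the possible complete orderings are safe sequences.


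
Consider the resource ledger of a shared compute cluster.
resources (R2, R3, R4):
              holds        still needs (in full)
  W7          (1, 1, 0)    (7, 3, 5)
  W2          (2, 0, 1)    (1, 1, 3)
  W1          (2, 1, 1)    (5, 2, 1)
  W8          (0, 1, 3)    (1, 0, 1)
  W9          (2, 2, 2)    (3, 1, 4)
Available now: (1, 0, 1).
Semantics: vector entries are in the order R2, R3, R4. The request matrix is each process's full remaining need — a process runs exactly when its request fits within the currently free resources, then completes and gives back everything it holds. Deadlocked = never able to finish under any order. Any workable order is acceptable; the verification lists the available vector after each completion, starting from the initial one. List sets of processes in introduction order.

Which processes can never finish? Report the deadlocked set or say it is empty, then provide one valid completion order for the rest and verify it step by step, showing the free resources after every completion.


The deadlocked set is empty.
Key observation: there is always a runnable process — W8 first — so the state unwinds completely.
A valid finishing order for the others: W8, W2, W9, W1, W7. Check, step by step:
  pool = (1, 0, 1)
  W8: need (1, 0, 1) fits (1, 0, 1); releases (0, 1, 3), pool now (1, 1, 4)
  W2: need (1, 1, 3) fits (1, 1, 4); releases (2, 0, 1), pool now (3, 1, 5)
  W9: need (3, 1, 4) fits (3, 1, 5); releases (2, 2, 2), pool now (5, 3, 7)
  W1: need (5, 2, 1) fits (5, 3, 7); releases (2, 1, 1), pool now (7, 4, 8)
  W7: need (7, 3, 5) fits (7, 4, 8); releases (1, 1, 0), pool now (8, 5, 8)


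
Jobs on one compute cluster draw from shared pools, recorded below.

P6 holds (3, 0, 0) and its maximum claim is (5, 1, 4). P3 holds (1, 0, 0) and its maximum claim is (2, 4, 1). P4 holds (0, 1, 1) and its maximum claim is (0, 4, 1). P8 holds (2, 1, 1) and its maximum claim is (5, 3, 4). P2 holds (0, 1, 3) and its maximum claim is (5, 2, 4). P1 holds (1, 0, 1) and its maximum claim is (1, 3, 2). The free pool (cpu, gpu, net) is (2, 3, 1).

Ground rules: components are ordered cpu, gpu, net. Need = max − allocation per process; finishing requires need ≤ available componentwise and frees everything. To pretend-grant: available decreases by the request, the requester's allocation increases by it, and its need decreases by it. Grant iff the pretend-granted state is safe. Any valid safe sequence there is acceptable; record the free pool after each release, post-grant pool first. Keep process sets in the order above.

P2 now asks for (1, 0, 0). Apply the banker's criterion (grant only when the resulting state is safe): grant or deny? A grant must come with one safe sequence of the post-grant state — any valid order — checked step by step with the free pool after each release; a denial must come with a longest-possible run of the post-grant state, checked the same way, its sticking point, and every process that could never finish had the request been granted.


GRANT: granting preserves safety; a valid post-grant sequence is P4, P1, P3, P8, P6, P2.
Key observation: even at the reduced pool (1, 3, 1), P4 fits immediately, so safety survives the grant.
Verifying the post-grant state step by step:
  pool = (1, 3, 1)
  run P4 (needs (0, 3, 0), free (1, 3, 1)); after release of (0, 1, 1) the pool is (1, 4, 2)
  run P1 (needs (0, 3, 1), free (1, 4, 2)); after release of (1, 0, 1) the pool is (2, 4, 3)
  run P3 (needs (1, 4, 1), free (2, 4, 3)); after release of (1, 0, 0) the pool is (3, 4, 3)
  run P8 (needs (3, 2, 3), free (3, 4, 3)); after release of (2, 1, 1) the pool is (5, 5, 4)
  run P6 (needs (2, 1, 4), free (5, 5, 4)); after release of (3, 0, 0) the pool is (8, 5, 4)
  run P2 (needs (4, 1, 1), free (8, 5, 4)); after release of (1, 1, 3) the pool is (9, 6, 7)


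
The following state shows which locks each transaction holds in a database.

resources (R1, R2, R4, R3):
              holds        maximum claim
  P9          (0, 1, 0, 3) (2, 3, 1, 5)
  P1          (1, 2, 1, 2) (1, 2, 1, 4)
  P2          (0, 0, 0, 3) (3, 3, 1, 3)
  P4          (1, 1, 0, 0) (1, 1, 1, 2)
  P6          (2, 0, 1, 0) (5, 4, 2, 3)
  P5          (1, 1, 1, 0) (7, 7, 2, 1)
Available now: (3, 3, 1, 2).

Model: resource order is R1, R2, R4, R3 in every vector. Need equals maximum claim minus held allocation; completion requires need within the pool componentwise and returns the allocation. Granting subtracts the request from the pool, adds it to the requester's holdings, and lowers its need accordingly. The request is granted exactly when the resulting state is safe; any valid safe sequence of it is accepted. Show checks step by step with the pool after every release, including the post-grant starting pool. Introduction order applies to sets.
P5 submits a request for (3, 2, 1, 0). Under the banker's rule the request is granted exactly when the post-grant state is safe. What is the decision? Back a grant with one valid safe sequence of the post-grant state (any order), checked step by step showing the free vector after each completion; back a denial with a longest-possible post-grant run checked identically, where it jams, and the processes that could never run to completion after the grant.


DENY: after the grant no complete ordering would exist.
Key observation: P1, P4, P9 can finish, but then (2, 5, 1, 7) is all there is, and the blocked group's R1 demands exceed it.
On the post-grant state, P1, P4, P9 is a maximal run — nothing extends it. Step-by-step check:
  pool = (0, 1, 0, 2)
  P1: need (0, 0, 0, 2) fits (0, 1, 0, 2); releases (1, 2, 1, 2), pool now (1, 3, 1, 4)
  P4: need (0, 0, 1, 2) fits (1, 3, 1, 4); releases (1, 1, 0, 0), pool now (2, 4, 1, 4)
  P9: need (2, 2, 1, 2) fits (2, 4, 1, 4); releases (0, 1, 0, 3), pool now (2, 5, 1, 7)
  P2 still needs (3, 3, 1, 0) but only (2, 5, 1, 7) is free — short on R1
  P6 still needs (3, 4, 1, 3) but only (2, 5, 1, 7) is free — short on R1
  P5 still needs (3, 4, 0, 1) but only (2, 5, 1, 7) is free — short on R1
Processes that could never finish after the grant: P2, P6 and P5.
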